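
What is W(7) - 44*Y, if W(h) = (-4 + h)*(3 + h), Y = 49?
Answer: -2126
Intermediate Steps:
W(7) - 44*Y = (-12 + 7**2 - 1*7) - 44*49 = (-12 + 49 - 7) - 2156 = 30 - 2156 = -2126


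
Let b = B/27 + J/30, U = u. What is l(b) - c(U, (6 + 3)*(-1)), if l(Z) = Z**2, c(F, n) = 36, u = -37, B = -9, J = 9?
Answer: -32399/900 ≈ -35.999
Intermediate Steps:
U = -37
b = -1/30 (b = -9/27 + 9/30 = -9*1/27 + 9*(1/30) = -1/3 + 3/10 = -1/30 ≈ -0.033333)
l(b) - c(U, (6 + 3)*(-1)) = (-1/30)**2 - 1*36 = 1/900 - 36 = -32399/900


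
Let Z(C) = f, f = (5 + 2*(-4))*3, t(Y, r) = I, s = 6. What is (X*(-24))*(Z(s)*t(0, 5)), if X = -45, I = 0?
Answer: 0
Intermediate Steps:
t(Y, r) = 0
f = -9 (f = (5 - 8)*3 = -3*3 = -9)
Z(C) = -9
(X*(-24))*(Z(s)*t(0, 5)) = (-45*(-24))*(-9*0) = 1080*0 = 0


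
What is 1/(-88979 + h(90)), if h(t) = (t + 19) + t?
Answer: -1/88780 ≈ -1.1264e-5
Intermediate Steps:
h(t) = 19 + 2*t (h(t) = (19 + t) + t = 19 + 2*t)
1/(-88979 + h(90)) = 1/(-88979 + (19 + 2*90)) = 1/(-88979 + (19 + 180)) = 1/(-88979 + 199) = 1/(-88780) = -1/88780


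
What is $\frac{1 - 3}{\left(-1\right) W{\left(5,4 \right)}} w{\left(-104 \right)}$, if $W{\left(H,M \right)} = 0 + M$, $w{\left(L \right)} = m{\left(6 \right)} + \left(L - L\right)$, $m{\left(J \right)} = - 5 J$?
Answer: $-15$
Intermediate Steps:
$w{\left(L \right)} = -30$ ($w{\left(L \right)} = \left(-5\right) 6 + \left(L - L\right) = -30 + 0 = -30$)
$W{\left(H,M \right)} = M$
$\frac{1 - 3}{\left(-1\right) W{\left(5,4 \right)}} w{\left(-104 \right)} = \frac{1 - 3}{\left(-1\right) 4} \left(-30\right) = - \frac{2}{-4} \left(-30\right) = \left(-2\right) \left(- \frac{1}{4}\right) \left(-30\right) = \frac{1}{2} \left(-30\right) = -15$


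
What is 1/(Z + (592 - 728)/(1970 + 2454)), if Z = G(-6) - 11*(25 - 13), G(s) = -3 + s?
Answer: -553/77990 ≈ -0.0070907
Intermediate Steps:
Z = -141 (Z = (-3 - 6) - 11*(25 - 13) = -9 - 11*12 = -9 - 132 = -141)
1/(Z + (592 - 728)/(1970 + 2454)) = 1/(-141 + (592 - 728)/(1970 + 2454)) = 1/(-141 - 136/4424) = 1/(-141 - 136*1/4424) = 1/(-141 - 17/553) = 1/(-77990/553) = -553/77990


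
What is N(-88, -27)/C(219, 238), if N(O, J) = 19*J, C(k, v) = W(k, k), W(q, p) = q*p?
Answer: -57/5329 ≈ -0.010696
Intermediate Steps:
W(q, p) = p*q
C(k, v) = k² (C(k, v) = k*k = k²)
N(-88, -27)/C(219, 238) = (19*(-27))/(219²) = -513/47961 = -513*1/47961 = -57/5329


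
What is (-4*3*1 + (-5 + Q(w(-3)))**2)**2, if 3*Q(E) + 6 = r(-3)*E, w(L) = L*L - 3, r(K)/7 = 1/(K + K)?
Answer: 456976/81 ≈ 5641.7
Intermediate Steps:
r(K) = 7/(2*K) (r(K) = 7/(K + K) = 7/((2*K)) = 7*(1/(2*K)) = 7/(2*K))
w(L) = -3 + L**2 (w(L) = L**2 - 3 = -3 + L**2)
Q(E) = -2 - 7*E/18 (Q(E) = -2 + (((7/2)/(-3))*E)/3 = -2 + (((7/2)*(-1/3))*E)/3 = -2 + (-7*E/6)/3 = -2 - 7*E/18)
(-4*3*1 + (-5 + Q(w(-3)))**2)**2 = (-4*3*1 + (-5 + (-2 - 7*(-3 + (-3)**2)/18))**2)**2 = (-12*1 + (-5 + (-2 - 7*(-3 + 9)/18))**2)**2 = (-12 + (-5 + (-2 - 7/18*6))**2)**2 = (-12 + (-5 + (-2 - 7/3))**2)**2 = (-12 + (-5 - 13/3)**2)**2 = (-12 + (-28/3)**2)**2 = (-12 + 784/9)**2 = (676/9)**2 = 456976/81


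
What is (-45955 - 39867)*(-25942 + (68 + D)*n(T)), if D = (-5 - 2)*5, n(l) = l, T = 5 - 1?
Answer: 2215065820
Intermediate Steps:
T = 4
D = -35 (D = -7*5 = -35)
(-45955 - 39867)*(-25942 + (68 + D)*n(T)) = (-45955 - 39867)*(-25942 + (68 - 35)*4) = -85822*(-25942 + 33*4) = -85822*(-25942 + 132) = -85822*(-25810) = 2215065820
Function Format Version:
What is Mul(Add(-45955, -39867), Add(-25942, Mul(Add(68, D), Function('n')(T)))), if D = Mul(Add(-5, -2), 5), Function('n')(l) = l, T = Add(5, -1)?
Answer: 2215065820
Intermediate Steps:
T = 4
D = -35 (D = Mul(-7, 5) = -35)
Mul(Add(-45955, -39867), Add(-25942, Mul(Add(68, D), Function('n')(T)))) = Mul(Add(-45955, -39867), Add(-25942, Mul(Add(68, -35), 4))) = Mul(-85822, Add(-25942, Mul(33, 4))) = Mul(-85822, Add(-25942, 132)) = Mul(-85822, -25810) = 2215065820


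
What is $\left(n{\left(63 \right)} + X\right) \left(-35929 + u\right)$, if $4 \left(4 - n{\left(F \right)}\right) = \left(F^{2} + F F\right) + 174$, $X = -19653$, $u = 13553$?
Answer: $485044552$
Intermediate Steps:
$n{\left(F \right)} = - \frac{79}{2} - \frac{F^{2}}{2}$ ($n{\left(F \right)} = 4 - \frac{\left(F^{2} + F F\right) + 174}{4} = 4 - \frac{\left(F^{2} + F^{2}\right) + 174}{4} = 4 - \frac{2 F^{2} + 174}{4} = 4 - \frac{174 + 2 F^{2}}{4} = 4 - \left(\frac{87}{2} + \frac{F^{2}}{2}\right) = - \frac{79}{2} - \frac{F^{2}}{2}$)
$\left(n{\left(63 \right)} + X\right) \left(-35929 + u\right) = \left(\left(- \frac{79}{2} - \frac{63^{2}}{2}\right) - 19653\right) \left(-35929 + 13553\right) = \left(\left(- \frac{79}{2} - \frac{3969}{2}\right) - 19653\right) \left(-22376\right) = \left(-2024 - 19653\right) \left(-22376\right) = \left(-21677\right) \left(-22376\right) = 485044552$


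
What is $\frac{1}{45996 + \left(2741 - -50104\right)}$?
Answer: $\frac{1}{98841} \approx 1.0117 \cdot 10^{-5}$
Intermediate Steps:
$\frac{1}{45996 + \left(2741 - -50104\right)} = \frac{1}{45996 + \left(2741 + 50104\right)} = \frac{1}{45996 + 52845} = \frac{1}{98841}$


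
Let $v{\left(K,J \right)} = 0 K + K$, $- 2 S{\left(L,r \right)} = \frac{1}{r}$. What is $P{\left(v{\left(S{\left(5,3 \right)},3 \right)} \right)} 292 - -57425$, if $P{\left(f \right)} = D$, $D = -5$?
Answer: $55965$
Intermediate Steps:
$S{\left(L,r \right)} = - \frac{1}{2 r}$
$v{\left(K,J \right)} = K$ ($v{\left(K,J \right)} = 0 + K = K$)
$P{\left(f \right)} = -5$
$P{\left(v{\left(S{\left(5,3 \right)},3 \right)} \right)} 292 - -57425 = \left(-5\right) 292 - -57425 = -1460 + 57425 = 55965$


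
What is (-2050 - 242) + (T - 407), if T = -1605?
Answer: -4304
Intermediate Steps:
(-2050 - 242) + (T - 407) = (-2050 - 242) + (-1605 - 407) = -2292 - 2012 = -4304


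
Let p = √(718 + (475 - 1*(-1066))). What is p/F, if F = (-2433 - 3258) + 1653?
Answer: -√251/1346 ≈ -0.011770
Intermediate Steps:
p = 3*√251 (p = √(718 + (475 + 1066)) = √(718 + 1541) = √2259 = 3*√251 ≈ 47.529)
F = -4038 (F = -5691 + 1653 = -4038)
p/F = (3*√251)/(-4038) = (3*√251)*(-1/4038) = -√251/1346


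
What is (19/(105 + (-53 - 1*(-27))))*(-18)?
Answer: -342/79 ≈ -4.3291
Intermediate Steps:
(19/(105 + (-53 - 1*(-27))))*(-18) = (19/(105 + (-53 + 27)))*(-18) = (19/(105 - 26))*(-18) = (19/79)*(-18) = -342/79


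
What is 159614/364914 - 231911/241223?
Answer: -23062501366/44012824911 ≈ -0.52400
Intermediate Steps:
159614/364914 - 231911/241223 = 159614*(1/364914) - 231911*1/241223 = 79807/182457 - 231911/241223 = -23062501366/44012824911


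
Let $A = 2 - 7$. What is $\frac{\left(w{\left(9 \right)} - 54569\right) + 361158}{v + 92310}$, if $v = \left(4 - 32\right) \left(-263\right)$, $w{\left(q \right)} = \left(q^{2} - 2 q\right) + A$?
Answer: $\frac{5027}{1634} \approx 3.0765$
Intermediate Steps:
$A = -5$
$w{\left(q \right)} = -5 + q^{2} - 2 q$ ($w{\left(q \right)} = \left(q^{2} - 2 q\right) - 5 = -5 + q^{2} - 2 q$)
$v = 7364$ ($v = \left(-28\right) \left(-263\right) = 7364$)
$\frac{\left(w{\left(9 \right)} - 54569\right) + 361158}{v + 92310} = \frac{\left(\left(-5 + 9^{2} - 18\right) - 54569\right) + 361158}{7364 + 92310} = \frac{\left(\left(-5 + 81 - 18\right) - 54569\right) + 361158}{99674} = \left(\left(58 - 54569\right) + 361158\right) \frac{1}{99674} = \left(-54511 + 361158\right) \frac{1}{99674} = 306647 \cdot \frac{1}{99674} = \frac{5027}{1634}$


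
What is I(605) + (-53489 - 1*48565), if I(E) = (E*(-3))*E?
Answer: -1200129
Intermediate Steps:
I(E) = -3*E² (I(E) = (-3*E)*E = -3*E²)
I(605) + (-53489 - 1*48565) = -3*605² + (-53489 - 1*48565) = -3*366025 + (-53489 - 48565) = -1098075 - 102054 = -1200129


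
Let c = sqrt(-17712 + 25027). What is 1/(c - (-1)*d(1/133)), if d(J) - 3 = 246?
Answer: 249/54686 - sqrt(7315)/54686 ≈ 0.0029893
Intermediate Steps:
d(J) = 249 (d(J) = 3 + 246 = 249)
c = sqrt(7315) ≈ 85.528
1/(c - (-1)*d(1/133)) = 1/(sqrt(7315) - (-1)*249) = 1/(sqrt(7315) - 1*(-249)) = 1/(sqrt(7315) + 249) = 1/(249 + sqrt(7315))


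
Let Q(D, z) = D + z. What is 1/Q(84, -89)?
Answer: -⅕ ≈ -0.20000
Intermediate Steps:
1/Q(84, -89) = 1/(84 - 89) = 1/(-5) = -⅕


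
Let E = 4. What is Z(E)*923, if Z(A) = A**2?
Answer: 14768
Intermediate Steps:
Z(E)*923 = 4**2*923 = 16*923 = 14768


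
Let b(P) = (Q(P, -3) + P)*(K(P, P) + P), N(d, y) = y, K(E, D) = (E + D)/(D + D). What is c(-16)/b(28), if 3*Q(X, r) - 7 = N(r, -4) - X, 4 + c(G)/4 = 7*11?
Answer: 876/1711 ≈ 0.51198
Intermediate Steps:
K(E, D) = (D + E)/(2*D) (K(E, D) = (D + E)/((2*D)) = (D + E)*(1/(2*D)) = (D + E)/(2*D))
c(G) = 292 (c(G) = -16 + 4*(7*11) = -16 + 4*77 = -16 + 308 = 292)
Q(X, r) = 1 - X/3 (Q(X, r) = 7/3 + (-4 - X)/3 = 7/3 + (-4/3 - X/3) = 1 - X/3)
b(P) = (1 + P)*(1 + 2*P/3) (b(P) = ((1 - P/3) + P)*((P + P)/(2*P) + P) = (1 + 2*P/3)*((2*P)/(2*P) + P) = (1 + 2*P/3)*(1 + P) = (1 + P)*(1 + 2*P/3))
c(-16)/b(28) = 292/(1 + (⅔)*28² + (5/3)*28) = 292/(1 + (⅔)*784 + 140/3) = 292/(1 + 1568/3 + 140/3) = 292/(1711/3) = 292*(3/1711) = 876/1711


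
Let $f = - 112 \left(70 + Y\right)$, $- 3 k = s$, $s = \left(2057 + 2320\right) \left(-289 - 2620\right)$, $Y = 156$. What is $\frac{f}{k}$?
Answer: $- \frac{25312}{4244231} \approx -0.0059639$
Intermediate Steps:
$s = -12732693$ ($s = 4377 \left(-2909\right) = -12732693$)
$k = 4244231$ ($k = \left(- \frac{1}{3}\right) \left(-12732693\right) = 4244231$)
$f = -25312$ ($f = - 112 \left(70 + 156\right) = \left(-112\right) 226 = -25312$)
$\frac{f}{k} = - \frac{25312}{4244231}$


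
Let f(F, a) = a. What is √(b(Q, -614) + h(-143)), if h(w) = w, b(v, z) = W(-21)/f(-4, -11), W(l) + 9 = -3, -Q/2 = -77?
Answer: I*√17171/11 ≈ 11.913*I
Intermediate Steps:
Q = 154 (Q = -2*(-77) = 154)
W(l) = -12 (W(l) = -9 - 3 = -12)
b(v, z) = 12/11 (b(v, z) = -12/(-11) = -12*(-1/11) = 12/11)
√(b(Q, -614) + h(-143)) = √(12/11 - 143) = √(-1561/11) = I*√17171/11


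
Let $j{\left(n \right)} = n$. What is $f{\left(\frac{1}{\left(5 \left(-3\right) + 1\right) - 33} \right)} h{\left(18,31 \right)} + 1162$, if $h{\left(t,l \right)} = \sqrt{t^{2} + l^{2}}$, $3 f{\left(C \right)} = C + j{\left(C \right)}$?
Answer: $1162 - \frac{2 \sqrt{1285}}{141} \approx 1161.5$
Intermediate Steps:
$f{\left(C \right)} = \frac{2 C}{3}$ ($f{\left(C \right)} = \frac{C + C}{3} = \frac{2 C}{3}$)
$h{\left(t,l \right)} = \sqrt{l^{2} + t^{2}}$
$f{\left(\frac{1}{\left(5 \left(-3\right) + 1\right) - 33} \right)} h{\left(18,31 \right)} + 1162 = \frac{2}{3 \left(\left(5 \left(-3\right) + 1\right) - 33\right)} \sqrt{31^{2} + 18^{2}} + 1162 = \frac{2}{3 \left(\left(-15 + 1\right) - 33\right)} \sqrt{961 + 324} + 1162 = \frac{2}{3 \left(-14 - 33\right)} \sqrt{1285} + 1162 = \frac{2}{3 \left(-47\right)} \sqrt{1285} + 1162 = \frac{2}{3} \left(- \frac{1}{47}\right) \sqrt{1285} + 1162 = - \frac{2 \sqrt{1285}}{141} + 1162 = 1162 - \frac{2 \sqrt{1285}}{141}$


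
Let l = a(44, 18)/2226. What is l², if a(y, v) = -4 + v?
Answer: 1/25281 ≈ 3.9555e-5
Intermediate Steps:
l = 1/159 (l = (-4 + 18)/2226 = 14*(1/2226) = 1/159 ≈ 0.0062893)
l² = (1/159)² = 1/25281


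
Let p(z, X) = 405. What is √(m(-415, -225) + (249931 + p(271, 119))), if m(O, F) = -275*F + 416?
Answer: √312627 ≈ 559.13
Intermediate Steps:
m(O, F) = 416 - 275*F
√(m(-415, -225) + (249931 + p(271, 119))) = √((416 - 275*(-225)) + (249931 + 405)) = √((416 + 61875) + 250336) = √(62291 + 250336) = √312627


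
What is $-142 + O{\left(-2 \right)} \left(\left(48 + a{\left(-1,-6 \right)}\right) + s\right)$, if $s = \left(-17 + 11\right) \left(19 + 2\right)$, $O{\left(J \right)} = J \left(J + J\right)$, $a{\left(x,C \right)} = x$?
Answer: $-774$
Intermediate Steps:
$O{\left(J \right)} = 2 J^{2}$ ($O{\left(J \right)} = J 2 J = 2 J^{2}$)
$s = -126$ ($s = \left(-6\right) 21 = -126$)
$-142 + O{\left(-2 \right)} \left(\left(48 + a{\left(-1,-6 \right)}\right) + s\right) = -142 + 2 \left(-2\right)^{2} \left(\left(48 - 1\right) - 126\right) = -142 + 2 \cdot 4 \left(47 - 126\right) = -142 + 8 \left(-79\right) = -142 - 632 = -774$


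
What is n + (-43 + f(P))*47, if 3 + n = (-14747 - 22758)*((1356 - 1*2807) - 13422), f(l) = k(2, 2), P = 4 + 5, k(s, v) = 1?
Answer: 557809888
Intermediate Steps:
P = 9
f(l) = 1
n = 557811862 (n = -3 + (-14747 - 22758)*((1356 - 1*2807) - 13422) = -3 - 37505*((1356 - 2807) - 13422) = -3 - 37505*(-1451 - 13422) = -3 - 37505*(-14873) = -3 + 557811865 = 557811862)
n + (-43 + f(P))*47 = 557811862 + (-43 + 1)*47 = 557811862 - 42*47 = 557811862 - 1974 = 557809888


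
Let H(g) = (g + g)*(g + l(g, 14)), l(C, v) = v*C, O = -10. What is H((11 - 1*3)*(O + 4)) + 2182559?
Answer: 2251679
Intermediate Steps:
l(C, v) = C*v
H(g) = 30*g² (H(g) = (g + g)*(g + g*14) = (2*g)*(g + 14*g) = (2*g)*(15*g) = 30*g²)
H((11 - 1*3)*(O + 4)) + 2182559 = 30*((11 - 1*3)*(-10 + 4))² + 2182559 = 30*((11 - 3)*(-6))² + 2182559 = 30*(8*(-6))² + 2182559 = 30*(-48)² + 2182559 = 30*2304 + 2182559 = 69120 + 2182559 = 2251679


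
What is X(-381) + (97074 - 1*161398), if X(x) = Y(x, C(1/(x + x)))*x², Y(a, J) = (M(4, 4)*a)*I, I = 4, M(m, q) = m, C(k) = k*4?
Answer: -884965780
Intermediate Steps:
C(k) = 4*k
Y(a, J) = 16*a (Y(a, J) = (4*a)*4 = 16*a)
X(x) = 16*x³ (X(x) = (16*x)*x² = 16*x³)
X(-381) + (97074 - 1*161398) = 16*(-381)³ + (97074 - 1*161398) = 16*(-55306341) + (97074 - 161398) = -884901456 - 64324 = -884965780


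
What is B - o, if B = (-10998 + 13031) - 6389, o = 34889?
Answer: -39245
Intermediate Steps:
B = -4356 (B = 2033 - 6389 = -4356)
B - o = -4356 - 1*34889 = -4356 - 34889 = -39245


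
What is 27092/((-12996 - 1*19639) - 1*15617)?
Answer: -6773/12063 ≈ -0.56147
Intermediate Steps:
27092/((-12996 - 1*19639) - 1*15617) = 27092/((-12996 - 19639) - 15617) = 27092/(-32635 - 15617) = 27092/(-48252) = 27092*(-1/48252) = -6773/12063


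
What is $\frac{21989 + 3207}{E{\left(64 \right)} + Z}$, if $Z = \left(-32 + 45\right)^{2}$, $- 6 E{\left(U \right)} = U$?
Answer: $\frac{75588}{475} \approx 159.13$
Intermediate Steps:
$E{\left(U \right)} = - \frac{U}{6}$
$Z = 169$ ($Z = 13^{2} = 169$)
$\frac{21989 + 3207}{E{\left(64 \right)} + Z} = \frac{21989 + 3207}{\left(- \frac{1}{6}\right) 64 + 169} = \frac{25196}{- \frac{32}{3} + 169} = \frac{25196}{\frac{475}{3}} = 25196 \cdot \frac{3}{475} = \frac{75588}{475}$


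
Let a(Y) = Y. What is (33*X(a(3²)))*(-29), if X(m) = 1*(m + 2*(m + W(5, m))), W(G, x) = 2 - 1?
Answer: -27753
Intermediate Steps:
W(G, x) = 1
X(m) = 2 + 3*m (X(m) = 1*(m + 2*(m + 1)) = 1*(m + 2*(1 + m)) = 1*(m + (2 + 2*m)) = 1*(2 + 3*m) = 2 + 3*m)
(33*X(a(3²)))*(-29) = (33*(2 + 3*3²))*(-29) = (33*(2 + 3*9))*(-29) = (33*(2 + 27))*(-29) = (33*29)*(-29) = 957*(-29) = -27753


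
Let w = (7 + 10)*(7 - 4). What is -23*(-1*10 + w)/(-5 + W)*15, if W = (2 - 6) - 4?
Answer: 14145/13 ≈ 1088.1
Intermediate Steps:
W = -8 (W = -4 - 4 = -8)
w = 51 (w = 17*3 = 51)
-23*(-1*10 + w)/(-5 + W)*15 = -23*(-1*10 + 51)/(-5 - 8)*15 = -23*(-10 + 51)/(-13)*15 = -943*(-1)/13*15 = -23*(-41/13)*15 = (943/13)*15 = 14145/13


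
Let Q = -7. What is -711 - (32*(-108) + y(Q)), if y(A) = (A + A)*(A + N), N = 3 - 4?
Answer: 2633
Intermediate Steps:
N = -1
y(A) = 2*A*(-1 + A) (y(A) = (A + A)*(A - 1) = (2*A)*(-1 + A) = 2*A*(-1 + A))
-711 - (32*(-108) + y(Q)) = -711 - (32*(-108) + 2*(-7)*(-1 - 7)) = -711 - (-3456 + 2*(-7)*(-8)) = -711 - (-3456 + 112) = -711 - 1*(-3344) = -711 + 3344 = 2633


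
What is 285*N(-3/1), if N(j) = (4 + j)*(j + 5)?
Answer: 570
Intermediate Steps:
N(j) = (4 + j)*(5 + j)
285*N(-3/1) = 285*(20 + (-3/1)² + 9*(-3/1)) = 285*(20 + (-3*1)² + 9*(-3*1)) = 285*(20 + (-3)² + 9*(-3)) = 285*(20 + 9 - 27) = 285*2 = 570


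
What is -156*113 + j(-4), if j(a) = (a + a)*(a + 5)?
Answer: -17636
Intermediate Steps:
j(a) = 2*a*(5 + a) (j(a) = (2*a)*(5 + a) = 2*a*(5 + a))
-156*113 + j(-4) = -156*113 + 2*(-4)*(5 - 4) = -17628 + 2*(-4)*1 = -17628 - 8 = -17636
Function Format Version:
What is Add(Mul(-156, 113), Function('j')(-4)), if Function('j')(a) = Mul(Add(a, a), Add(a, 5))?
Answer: -17636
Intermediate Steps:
Function('j')(a) = Mul(2, a, Add(5, a)) (Function('j')(a) = Mul(Mul(2, a), Add(5, a)) = Mul(2, a, Add(5, a)))
Add(Mul(-156, 113), Function('j')(-4)) = Add(Mul(-156, 113), Mul(2, -4, Add(5, -4))) = Add(-17628, Mul(2, -4, 1)) = Add(-17628, -8) = -17636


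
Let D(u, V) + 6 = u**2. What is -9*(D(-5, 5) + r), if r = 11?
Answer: -270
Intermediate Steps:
D(u, V) = -6 + u**2
-9*(D(-5, 5) + r) = -9*((-6 + (-5)**2) + 11) = -9*((-6 + 25) + 11) = -9*(19 + 11) = -9*30 = -270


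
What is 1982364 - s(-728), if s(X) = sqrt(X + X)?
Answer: 1982364 - 4*I*sqrt(91) ≈ 1.9824e+6 - 38.158*I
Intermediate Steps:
s(X) = sqrt(2)*sqrt(X) (s(X) = sqrt(2*X) = sqrt(2)*sqrt(X))
1982364 - s(-728) = 1982364 - sqrt(2)*sqrt(-728) = 1982364 - sqrt(2)*2*I*sqrt(182) = 1982364 - 4*I*sqrt(91)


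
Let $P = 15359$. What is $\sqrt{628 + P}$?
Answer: $73 \sqrt{3} \approx 126.44$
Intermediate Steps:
$\sqrt{628 + P} = \sqrt{628 + 15359} = \sqrt{15987} = 73 \sqrt{3}$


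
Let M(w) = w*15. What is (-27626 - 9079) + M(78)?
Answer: -35535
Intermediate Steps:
M(w) = 15*w
(-27626 - 9079) + M(78) = (-27626 - 9079) + 15*78 = -36705 + 1170 = -35535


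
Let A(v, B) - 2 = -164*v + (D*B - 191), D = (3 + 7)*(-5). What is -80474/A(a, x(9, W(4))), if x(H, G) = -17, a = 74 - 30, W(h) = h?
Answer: 80474/6555 ≈ 12.277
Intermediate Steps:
D = -50 (D = 10*(-5) = -50)
a = 44
A(v, B) = -189 - 164*v - 50*B (A(v, B) = 2 + (-164*v + (-50*B - 191)) = 2 + (-164*v + (-191 - 50*B)) = 2 + (-191 - 164*v - 50*B) = -189 - 164*v - 50*B)
-80474/A(a, x(9, W(4))) = -80474/(-189 - 164*44 - 50*(-17)) = -80474/(-189 - 7216 + 850) = -80474/(-6555) = -80474*(-1/6555) = 80474/6555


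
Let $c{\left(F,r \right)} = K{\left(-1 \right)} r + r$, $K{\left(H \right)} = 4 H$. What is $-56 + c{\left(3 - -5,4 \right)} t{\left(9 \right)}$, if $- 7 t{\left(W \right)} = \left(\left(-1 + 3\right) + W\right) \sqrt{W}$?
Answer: $\frac{4}{7} \approx 0.57143$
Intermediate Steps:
$c{\left(F,r \right)} = - 3 r$ ($c{\left(F,r \right)} = 4 \left(-1\right) r + r = - 4 r + r = - 3 r$)
$t{\left(W \right)} = - \frac{\sqrt{W} \left(2 + W\right)}{7}$ ($t{\left(W \right)} = - \frac{\left(\left(-1 + 3\right) + W\right) \sqrt{W}}{7} = - \frac{\left(2 + W\right) \sqrt{W}}{7} = - \frac{\sqrt{W} \left(2 + W\right)}{7}$)
$-56 + c{\left(3 - -5,4 \right)} t{\left(9 \right)} = -56 + \left(-3\right) 4 \frac{\sqrt{9} \left(-2 - 9\right)}{7} = -56 - 12 \cdot \frac{1}{7} \cdot 3 \left(-2 - 9\right) = -56 - 12 \cdot \frac{1}{7} \cdot 3 \left(-11\right) = -56 - - \frac{396}{7} = -56 + \frac{396}{7} = \frac{4}{7}$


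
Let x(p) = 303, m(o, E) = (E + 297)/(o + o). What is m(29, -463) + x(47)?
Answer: 8704/29 ≈ 300.14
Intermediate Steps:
m(o, E) = (297 + E)/(2*o) (m(o, E) = (297 + E)/((2*o)) = (297 + E)*(1/(2*o)) = (297 + E)/(2*o))
m(29, -463) + x(47) = (½)*(297 - 463)/29 + 303 = (½)*(1/29)*(-166) + 303 = -83/29 + 303 = 8704/29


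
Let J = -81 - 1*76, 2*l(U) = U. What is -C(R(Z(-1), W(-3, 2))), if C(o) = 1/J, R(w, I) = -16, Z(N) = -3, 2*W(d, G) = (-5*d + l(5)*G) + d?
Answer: 1/157 ≈ 0.0063694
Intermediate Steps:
l(U) = U/2
J = -157 (J = -81 - 76 = -157)
W(d, G) = -2*d + 5*G/4 (W(d, G) = ((-5*d + ((½)*5)*G) + d)/2 = ((-5*d + 5*G/2) + d)/2 = (-4*d + 5*G/2)/2 = -2*d + 5*G/4)
C(o) = -1/157 (C(o) = 1/(-157) = -1/157)
-C(R(Z(-1), W(-3, 2))) = -1*(-1/157) = 1/157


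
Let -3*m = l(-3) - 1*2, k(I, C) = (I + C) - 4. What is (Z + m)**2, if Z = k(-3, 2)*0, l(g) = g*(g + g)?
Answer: 256/9 ≈ 28.444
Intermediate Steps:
l(g) = 2*g**2 (l(g) = g*(2*g) = 2*g**2)
k(I, C) = -4 + C + I (k(I, C) = (C + I) - 4 = -4 + C + I)
Z = 0 (Z = (-4 + 2 - 3)*0 = -5*0 = 0)
m = -16/3 (m = -(2*(-3)**2 - 1*2)/3 = -(2*9 - 2)/3 = -(18 - 2)/3 = -1/3*16 = -16/3 ≈ -5.3333)
(Z + m)**2 = (0 - 16/3)**2 = (-16/3)**2 = 256/9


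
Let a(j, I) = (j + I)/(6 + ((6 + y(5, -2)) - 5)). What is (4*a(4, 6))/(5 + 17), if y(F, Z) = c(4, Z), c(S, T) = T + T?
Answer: 20/33 ≈ 0.60606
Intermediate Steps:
c(S, T) = 2*T
y(F, Z) = 2*Z
a(j, I) = I/3 + j/3 (a(j, I) = (j + I)/(6 + ((6 + 2*(-2)) - 5)) = (I + j)/(6 + ((6 - 4) - 5)) = (I + j)/(6 + (2 - 5)) = (I + j)/(6 - 3) = (I + j)/3 = (I + j)*(⅓) = I/3 + j/3)
(4*a(4, 6))/(5 + 17) = (4*((⅓)*6 + (⅓)*4))/(5 + 17) = (4*(2 + 4/3))/22 = (4*(10/3))*(1/22) = (40/3)*(1/22) = 20/33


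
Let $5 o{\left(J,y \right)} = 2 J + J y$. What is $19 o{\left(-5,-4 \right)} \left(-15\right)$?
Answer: $-570$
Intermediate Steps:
$o{\left(J,y \right)} = \frac{2 J}{5} + \frac{J y}{5}$ ($o{\left(J,y \right)} = \frac{2 J + J y}{5} = \frac{2 J}{5} + \frac{J y}{5}$)
$19 o{\left(-5,-4 \right)} \left(-15\right) = 19 \cdot \frac{1}{5} \left(-5\right) \left(2 - 4\right) \left(-15\right) = 19 \cdot \frac{1}{5} \left(-5\right) \left(-2\right) \left(-15\right) = 19 \cdot 2 \left(-15\right) = 38 \left(-15\right) = -570$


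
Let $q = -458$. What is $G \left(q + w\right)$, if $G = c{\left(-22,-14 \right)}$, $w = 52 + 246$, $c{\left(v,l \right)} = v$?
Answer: $3520$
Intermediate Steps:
$w = 298$
$G = -22$
$G \left(q + w\right) = - 22 \left(-458 + 298\right) = \left(-22\right) \left(-160\right) = 3520$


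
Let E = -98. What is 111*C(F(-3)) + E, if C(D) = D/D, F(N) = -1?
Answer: 13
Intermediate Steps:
C(D) = 1
111*C(F(-3)) + E = 111*1 - 98 = 111 - 98 = 13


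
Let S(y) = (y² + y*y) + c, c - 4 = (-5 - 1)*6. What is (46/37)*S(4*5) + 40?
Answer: 36808/37 ≈ 994.81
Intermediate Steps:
c = -32 (c = 4 + (-5 - 1)*6 = 4 - 6*6 = 4 - 36 = -32)
S(y) = -32 + 2*y² (S(y) = (y² + y*y) - 32 = (y² + y²) - 32 = 2*y² - 32 = -32 + 2*y²)
(46/37)*S(4*5) + 40 = (46/37)*(-32 + 2*(4*5)²) + 40 = (46*(1/37))*(-32 + 2*20²) + 40 = 46*(-32 + 2*400)/37 + 40 = 46*(-32 + 800)/37 + 40 = (46/37)*768 + 40 = 35328/37 + 40 = 36808/37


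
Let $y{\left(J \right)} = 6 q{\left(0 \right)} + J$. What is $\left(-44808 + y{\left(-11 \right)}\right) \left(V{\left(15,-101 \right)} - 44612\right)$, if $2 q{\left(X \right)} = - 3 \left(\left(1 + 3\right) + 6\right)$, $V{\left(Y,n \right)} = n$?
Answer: $2008016117$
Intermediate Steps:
$q{\left(X \right)} = -15$ ($q{\left(X \right)} = \frac{\left(-3\right) \left(\left(1 + 3\right) + 6\right)}{2} = \frac{\left(-3\right) \left(4 + 6\right)}{2} = \frac{\left(-3\right) 10}{2} = \frac{1}{2} \left(-30\right) = -15$)
$y{\left(J \right)} = -90 + J$ ($y{\left(J \right)} = 6 \left(-15\right) + J = -90 + J$)
$\left(-44808 + y{\left(-11 \right)}\right) \left(V{\left(15,-101 \right)} - 44612\right) = \left(-44808 - 101\right) \left(-101 - 44612\right) = \left(-44808 - 101\right) \left(-44713\right) = \left(-44909\right) \left(-44713\right) = 2008016117$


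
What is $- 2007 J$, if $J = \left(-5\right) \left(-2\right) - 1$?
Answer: $-18063$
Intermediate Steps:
$J = 9$ ($J = 10 - 1 = 9$)
$- 2007 J = \left(-2007\right) 9 = -18063$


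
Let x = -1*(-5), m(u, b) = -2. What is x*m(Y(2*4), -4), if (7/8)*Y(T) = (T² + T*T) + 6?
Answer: -10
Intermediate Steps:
Y(T) = 48/7 + 16*T²/7 (Y(T) = 8*((T² + T*T) + 6)/7 = 8*((T² + T²) + 6)/7 = 8*(2*T² + 6)/7 = 8*(6 + 2*T²)/7 = 48/7 + 16*T²/7)
x = 5
x*m(Y(2*4), -4) = 5*(-2) = -10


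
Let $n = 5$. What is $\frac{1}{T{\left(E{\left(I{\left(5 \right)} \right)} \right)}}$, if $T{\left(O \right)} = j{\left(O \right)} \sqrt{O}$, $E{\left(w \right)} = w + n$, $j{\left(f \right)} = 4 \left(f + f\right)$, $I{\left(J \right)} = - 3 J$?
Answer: $\frac{i \sqrt{10}}{800} \approx 0.0039528 i$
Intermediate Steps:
$j{\left(f \right)} = 8 f$ ($j{\left(f \right)} = 4 \cdot 2 f = 8 f$)
$E{\left(w \right)} = 5 + w$ ($E{\left(w \right)} = w + 5 = 5 + w$)
$T{\left(O \right)} = 8 O^{\frac{3}{2}}$ ($T{\left(O \right)} = 8 O \sqrt{O} = 8 O^{\frac{3}{2}}$)
$\frac{1}{T{\left(E{\left(I{\left(5 \right)} \right)} \right)}} = \frac{1}{8 \left(5 - 15\right)^{\frac{3}{2}}} = \frac{1}{8 \left(-10\right)^{\frac{3}{2}}} = \frac{1}{8 \left(- 10 i \sqrt{10}\right)} = \frac{1}{\left(-80\right) i \sqrt{10}} = \frac{i \sqrt{10}}{800}$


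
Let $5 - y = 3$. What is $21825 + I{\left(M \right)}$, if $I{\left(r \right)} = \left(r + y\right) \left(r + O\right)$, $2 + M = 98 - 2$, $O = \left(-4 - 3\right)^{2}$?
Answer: $35553$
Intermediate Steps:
$y = 2$ ($y = 5 - 3 = 2$)
$O = 49$ ($O = \left(-7\right)^{2} = 49$)
$M = 94$ ($M = -2 + \left(98 - 2\right) = -2 + 96 = 94$)
$I{\left(r \right)} = \left(2 + r\right) \left(49 + r\right)$ ($I{\left(r \right)} = \left(r + 2\right) \left(r + 49\right) = \left(2 + r\right) \left(49 + r\right)$)
$21825 + I{\left(M \right)} = 21825 + \left(98 + 94^{2} + 51 \cdot 94\right) = 21825 + \left(98 + 8836 + 4794\right) = 21825 + 13728 = 35553$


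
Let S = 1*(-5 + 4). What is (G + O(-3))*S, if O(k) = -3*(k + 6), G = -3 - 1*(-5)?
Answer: 7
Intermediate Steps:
G = 2 (G = -3 + 5 = 2)
S = -1 (S = 1*(-1) = -1)
O(k) = -18 - 3*k (O(k) = -3*(6 + k) = -18 - 3*k)
(G + O(-3))*S = (2 + (-18 - 3*(-3)))*(-1) = (2 + (-18 + 9))*(-1) = (2 - 9)*(-1) = -7*(-1) = 7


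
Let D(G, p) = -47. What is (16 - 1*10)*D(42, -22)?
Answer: -282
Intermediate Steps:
(16 - 1*10)*D(42, -22) = (16 - 1*10)*(-47) = (16 - 10)*(-47) = 6*(-47) = -282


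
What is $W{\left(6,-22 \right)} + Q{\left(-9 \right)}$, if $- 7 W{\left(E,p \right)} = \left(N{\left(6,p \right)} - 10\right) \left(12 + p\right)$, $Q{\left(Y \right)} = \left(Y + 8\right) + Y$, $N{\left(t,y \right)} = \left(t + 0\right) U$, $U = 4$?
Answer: $10$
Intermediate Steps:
$N{\left(t,y \right)} = 4 t$ ($N{\left(t,y \right)} = \left(t + 0\right) 4 = t 4 = 4 t$)
$Q{\left(Y \right)} = 8 + 2 Y$ ($Q{\left(Y \right)} = \left(8 + Y\right) + Y = 8 + 2 Y$)
$W{\left(E,p \right)} = -24 - 2 p$ ($W{\left(E,p \right)} = - \frac{\left(4 \cdot 6 - 10\right) \left(12 + p\right)}{7} = - \frac{\left(24 - 10\right) \left(12 + p\right)}{7} = - \frac{14 \left(12 + p\right)}{7} = - \frac{168 + 14 p}{7} = -24 - 2 p$)
$W{\left(6,-22 \right)} + Q{\left(-9 \right)} = \left(-24 - -44\right) + \left(8 + 2 \left(-9\right)\right) = \left(-24 + 44\right) + \left(8 - 18\right) = 20 - 10 = 10$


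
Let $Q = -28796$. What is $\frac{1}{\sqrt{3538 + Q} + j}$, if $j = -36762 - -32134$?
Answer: $- \frac{2314}{10721821} - \frac{i \sqrt{25258}}{21443642} \approx -0.00021582 - 7.4114 \cdot 10^{-6} i$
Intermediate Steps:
$j = -4628$ ($j = -36762 + 32134 = -4628$)
$\frac{1}{\sqrt{3538 + Q} + j} = \frac{1}{\sqrt{3538 - 28796} - 4628} = \frac{1}{\sqrt{-25258} - 4628} = \frac{1}{i \sqrt{25258} - 4628} = \frac{1}{-4628 + i \sqrt{25258}}$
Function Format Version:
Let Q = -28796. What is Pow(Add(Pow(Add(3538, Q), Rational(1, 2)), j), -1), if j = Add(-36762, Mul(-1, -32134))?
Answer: Add(Rational(-2314, 10721821), Mul(Rational(-1, 21443642), I, Pow(25258, Rational(1, 2)))) ≈ Add(-0.00021582, Mul(-7.4114e-6, I))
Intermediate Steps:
j = -4628 (j = Add(-36762, 32134) = -4628)
Pow(Add(Pow(Add(3538, Q), Rational(1, 2)), j), -1) = Pow(Add(Pow(Add(3538, -28796), Rational(1, 2)), -4628), -1) = Pow(Add(Pow(-25258, Rational(1, 2)), -4628), -1) = Pow(Add(Mul(I, Pow(25258, Rational(1, 2))), -4628), -1) = Pow(Add(-4628, Mul(I, Pow(25258, Rational(1, 2)))), -1)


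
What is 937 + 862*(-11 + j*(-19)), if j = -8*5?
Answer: 646575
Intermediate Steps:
j = -40
937 + 862*(-11 + j*(-19)) = 937 + 862*(-11 - 40*(-19)) = 937 + 862*(-11 + 760) = 937 + 862*749 = 937 + 645638 = 646575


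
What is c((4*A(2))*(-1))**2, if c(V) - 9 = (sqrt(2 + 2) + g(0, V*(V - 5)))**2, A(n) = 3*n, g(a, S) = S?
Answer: 237376507369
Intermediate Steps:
c(V) = 9 + (2 + V*(-5 + V))**2 (c(V) = 9 + (sqrt(2 + 2) + V*(V - 5))**2 = 9 + (sqrt(4) + V*(-5 + V))**2 = 9 + (2 + V*(-5 + V))**2)
c((4*A(2))*(-1))**2 = (9 + (2 + ((4*(3*2))*(-1))*(-5 + (4*(3*2))*(-1)))**2)**2 = (9 + (2 + ((4*6)*(-1))*(-5 + (4*6)*(-1)))**2)**2 = (9 + (2 + (24*(-1))*(-5 + 24*(-1)))**2)**2 = (9 + (2 - 24*(-5 - 24))**2)**2 = (9 + (2 - 24*(-29))**2)**2 = (9 + (2 + 696)**2)**2 = (9 + 698**2)**2 = (9 + 487204)**2 = 487213**2 = 237376507369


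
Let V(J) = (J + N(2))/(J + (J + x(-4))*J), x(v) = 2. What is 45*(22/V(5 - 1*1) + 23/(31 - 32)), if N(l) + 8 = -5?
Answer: -4115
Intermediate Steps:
N(l) = -13 (N(l) = -8 - 5 = -13)
V(J) = (-13 + J)/(J + J*(2 + J)) (V(J) = (J - 13)/(J + (J + 2)*J) = (-13 + J)/(J + (2 + J)*J) = (-13 + J)/(J + J*(2 + J)))
45*(22/V(5 - 1*1) + 23/(31 - 32)) = 45*(22/(((-13 + (5 - 1*1))/((5 - 1*1)*(3 + (5 - 1*1))))) + 23/(31 - 32)) = 45*(22/(((-13 + (5 - 1))/((5 - 1)*(3 + (5 - 1))))) + 23/(-1)) = 45*(22/(((-13 + 4)/(4*(3 + 4)))) + 23*(-1)) = 45*(22/(((¼)*(-9)/7)) - 23) = 45*(22/(((¼)*(⅐)*(-9))) - 23) = 45*(22/(-9/28) - 23) = 45*(22*(-28/9) - 23) = 45*(-616/9 - 23) = 45*(-823/9) = -4115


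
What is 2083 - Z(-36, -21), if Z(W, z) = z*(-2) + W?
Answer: 2077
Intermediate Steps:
Z(W, z) = W - 2*z (Z(W, z) = -2*z + W = W - 2*z)
2083 - Z(-36, -21) = 2083 - (-36 - 2*(-21)) = 2083 - (-36 + 42) = 2083 - 1*6 = 2083 - 6 = 2077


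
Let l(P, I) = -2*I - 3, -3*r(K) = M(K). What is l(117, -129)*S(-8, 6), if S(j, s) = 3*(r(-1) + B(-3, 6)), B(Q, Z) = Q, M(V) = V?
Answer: -2040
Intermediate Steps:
r(K) = -K/3
l(P, I) = -3 - 2*I
S(j, s) = -8 (S(j, s) = 3*(-⅓*(-1) - 3) = 3*(⅓ - 3) = 3*(-8/3) = -8)
l(117, -129)*S(-8, 6) = (-3 - 2*(-129))*(-8) = (-3 + 258)*(-8) = 255*(-8) = -2040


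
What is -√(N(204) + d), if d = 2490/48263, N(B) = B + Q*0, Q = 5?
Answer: -9*√20304194/2839 ≈ -14.285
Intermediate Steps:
N(B) = B (N(B) = B + 5*0 = B + 0 = B)
d = 2490/48263 (d = 2490*(1/48263) = 2490/48263 ≈ 0.051592)
-√(N(204) + d) = -√(204 + 2490/48263) = -√(9848142/48263) = -9*√20304194/2839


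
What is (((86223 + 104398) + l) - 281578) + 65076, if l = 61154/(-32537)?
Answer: -842151251/32537 ≈ -25883.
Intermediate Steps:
l = -61154/32537 (l = 61154*(-1/32537) = -61154/32537 ≈ -1.8795)
(((86223 + 104398) + l) - 281578) + 65076 = (((86223 + 104398) - 61154/32537) - 281578) + 65076 = ((190621 - 61154/32537) - 281578) + 65076 = (6202174323/32537 - 281578) + 65076 = -2959529063/32537 + 65076 = -842151251/32537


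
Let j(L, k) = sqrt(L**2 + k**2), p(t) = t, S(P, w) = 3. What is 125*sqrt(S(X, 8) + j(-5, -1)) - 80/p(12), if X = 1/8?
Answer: -20/3 + 125*sqrt(3 + sqrt(26)) ≈ 349.07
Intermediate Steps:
X = 1/8 (X = 1*(1/8) = 1/8 ≈ 0.12500)
125*sqrt(S(X, 8) + j(-5, -1)) - 80/p(12) = 125*sqrt(3 + sqrt((-5)**2 + (-1)**2)) - 80/12 = 125*sqrt(3 + sqrt(25 + 1)) - 80*1/12 = 125*sqrt(3 + sqrt(26)) - 20/3 = -20/3 + 125*sqrt(3 + sqrt(26))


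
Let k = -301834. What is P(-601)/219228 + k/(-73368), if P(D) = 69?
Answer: 1378656803/335089998 ≈ 4.1143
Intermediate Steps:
P(-601)/219228 + k/(-73368) = 69/219228 - 301834/(-73368) = 69*(1/219228) - 301834*(-1/73368) = 23/73076 + 150917/36684 = 1378656803/335089998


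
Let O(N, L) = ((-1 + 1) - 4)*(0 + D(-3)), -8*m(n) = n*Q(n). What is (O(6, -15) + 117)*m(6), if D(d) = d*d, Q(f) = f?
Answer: -729/2 ≈ -364.50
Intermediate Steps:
D(d) = d²
m(n) = -n²/8 (m(n) = -n*n/8 = -n²/8)
O(N, L) = -36 (O(N, L) = ((-1 + 1) - 4)*(0 + (-3)²) = (0 - 4)*(0 + 9) = -4*9 = -36)
(O(6, -15) + 117)*m(6) = (-36 + 117)*(-⅛*6²) = 81*(-⅛*36) = 81*(-9/2) = -729/2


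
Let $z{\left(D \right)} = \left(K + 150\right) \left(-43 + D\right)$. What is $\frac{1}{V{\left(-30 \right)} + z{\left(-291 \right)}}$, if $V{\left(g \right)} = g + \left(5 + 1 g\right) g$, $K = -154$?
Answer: $\frac{1}{2056} \approx 0.00048638$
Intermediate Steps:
$z{\left(D \right)} = 172 - 4 D$ ($z{\left(D \right)} = \left(-154 + 150\right) \left(-43 + D\right) = - 4 \left(-43 + D\right) = 172 - 4 D$)
$V{\left(g \right)} = g + g \left(5 + g\right)$ ($V{\left(g \right)} = g + \left(5 + g\right) g = g + g \left(5 + g\right)$)
$\frac{1}{V{\left(-30 \right)} + z{\left(-291 \right)}} = \frac{1}{- 30 \left(6 - 30\right) + \left(172 - -1164\right)} = \frac{1}{\left(-30\right) \left(-24\right) + \left(172 + 1164\right)} = \frac{1}{720 + 1336} = \frac{1}{2056}$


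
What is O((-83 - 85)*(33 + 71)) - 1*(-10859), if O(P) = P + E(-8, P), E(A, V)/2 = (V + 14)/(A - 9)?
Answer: -77505/17 ≈ -4559.1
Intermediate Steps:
E(A, V) = 2*(14 + V)/(-9 + A) (E(A, V) = 2*((V + 14)/(A - 9)) = 2*((14 + V)/(-9 + A)) = 2*(14 + V)/(-9 + A))
O(P) = -28/17 + 15*P/17 (O(P) = P + 2*(14 + P)/(-9 - 8) = P + 2*(14 + P)/(-17) = P + 2*(-1/17)*(14 + P) = P + (-28/17 - 2*P/17) = -28/17 + 15*P/17)
O((-83 - 85)*(33 + 71)) - 1*(-10859) = (-28/17 + 15*((-83 - 85)*(33 + 71))/17) - 1*(-10859) = (-28/17 + 15*(-168*104)/17) + 10859 = (-28/17 + (15/17)*(-17472)) + 10859 = (-28/17 - 262080/17) + 10859 = -262108/17 + 10859 = -77505/17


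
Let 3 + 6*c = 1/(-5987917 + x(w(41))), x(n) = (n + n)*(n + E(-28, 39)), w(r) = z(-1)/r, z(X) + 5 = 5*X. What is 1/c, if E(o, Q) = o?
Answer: -30196995951/15098498816 ≈ -2.0000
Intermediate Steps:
z(X) = -5 + 5*X
w(r) = -10/r (w(r) = (-5 + 5*(-1))/r = (-5 - 5)/r = -10/r)
x(n) = 2*n*(-28 + n) (x(n) = (n + n)*(n - 28) = (2*n)*(-28 + n) = 2*n*(-28 + n))
c = -15098498816/30196995951 (c = -1/2 + 1/(6*(-5987917 + 2*(-10/41)*(-28 - 10/41))) = -1/2 + 1/(6*(-5987917 + 2*(-10/41)*(-1158/41))) = -1/2 + 1/(6*(-5987917 + 23160/1681)) = -1/2 + 1/(6*(-10065665317/1681)) = -1/2 + (1/6)*(-1681/10065665317) = -1/2 - 1681/60393991902 = -15098498816/30196995951 ≈ -0.50000)
1/c = 1/(-15098498816/30196995951) = -30196995951/15098498816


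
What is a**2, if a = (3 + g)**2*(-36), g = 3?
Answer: 1679616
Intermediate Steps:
a = -1296 (a = (3 + 3)**2*(-36) = 6**2*(-36) = 36*(-36) = -1296)
a**2 = (-1296)**2 = 1679616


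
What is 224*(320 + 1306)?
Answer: 364224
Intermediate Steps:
224*(320 + 1306) = 224*1626 = 364224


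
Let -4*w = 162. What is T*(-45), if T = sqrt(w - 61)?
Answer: -45*I*sqrt(406)/2 ≈ -453.36*I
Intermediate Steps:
w = -81/2 (w = -1/4*162 = -81/2 ≈ -40.500)
T = I*sqrt(406)/2 (T = sqrt(-81/2 - 61) = sqrt(-203/2) = I*sqrt(406)/2 ≈ 10.075*I)
T*(-45) = (I*sqrt(406)/2)*(-45) = -45*I*sqrt(406)/2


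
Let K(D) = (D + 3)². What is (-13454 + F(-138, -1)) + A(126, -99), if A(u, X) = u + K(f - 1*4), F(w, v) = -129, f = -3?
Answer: -13441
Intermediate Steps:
K(D) = (3 + D)²
A(u, X) = 16 + u (A(u, X) = u + (3 + (-3 - 1*4))² = u + (3 + (-3 - 4))² = u + (3 - 7)² = u + (-4)² = u + 16 = 16 + u)
(-13454 + F(-138, -1)) + A(126, -99) = (-13454 - 129) + (16 + 126) = -13583 + 142 = -13441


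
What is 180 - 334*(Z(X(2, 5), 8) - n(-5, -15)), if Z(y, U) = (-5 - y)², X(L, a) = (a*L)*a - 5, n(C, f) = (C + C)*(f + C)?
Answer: -768020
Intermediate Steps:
n(C, f) = 2*C*(C + f) (n(C, f) = (2*C)*(C + f) = 2*C*(C + f))
X(L, a) = -5 + L*a² (X(L, a) = (L*a)*a - 5 = L*a² - 5 = -5 + L*a²)
180 - 334*(Z(X(2, 5), 8) - n(-5, -15)) = 180 - 334*((5 + (-5 + 2*5²))² - 2*(-5)*(-5 - 15)) = 180 - 334*((5 + (-5 + 2*25))² - 2*(-5)*(-20)) = 180 - 334*((5 + (-5 + 50))² - 1*200) = 180 - 334*((5 + 45)² - 200) = 180 - 334*(50² - 200) = 180 - 334*(2500 - 200) = 180 - 334*2300 = 180 - 768200 = -768020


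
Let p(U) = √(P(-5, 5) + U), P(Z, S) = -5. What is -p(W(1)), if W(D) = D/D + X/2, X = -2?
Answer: -I*√5 ≈ -2.2361*I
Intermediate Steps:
W(D) = 0 (W(D) = D/D - 2/2 = 1 - 2*½ = 1 - 1 = 0)
p(U) = √(-5 + U)
-p(W(1)) = -√(-5 + 0) = -√(-5) = -I*√5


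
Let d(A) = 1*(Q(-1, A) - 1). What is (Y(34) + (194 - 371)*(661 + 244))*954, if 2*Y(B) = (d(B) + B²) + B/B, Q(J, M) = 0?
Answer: -152265078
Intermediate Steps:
d(A) = -1 (d(A) = 1*(0 - 1) = 1*(-1) = -1)
Y(B) = B²/2 (Y(B) = ((-1 + B²) + B/B)/2 = ((-1 + B²) + 1)/2 = B²/2)
(Y(34) + (194 - 371)*(661 + 244))*954 = ((½)*34² + (194 - 371)*(661 + 244))*954 = ((½)*1156 - 177*905)*954 = (578 - 160185)*954 = -159607*954 = -152265078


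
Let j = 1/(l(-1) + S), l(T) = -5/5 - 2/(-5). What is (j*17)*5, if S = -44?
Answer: -425/223 ≈ -1.9058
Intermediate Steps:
l(T) = -⅗ (l(T) = -5*⅕ - 2*(-⅕) = -1 + ⅖ = -⅗)
j = -5/223 (j = 1/(-⅗ - 44) = 1/(-223/5) = -5/223 ≈ -0.022422)
(j*17)*5 = -5/223*17*5 = -85/223*5 = -425/223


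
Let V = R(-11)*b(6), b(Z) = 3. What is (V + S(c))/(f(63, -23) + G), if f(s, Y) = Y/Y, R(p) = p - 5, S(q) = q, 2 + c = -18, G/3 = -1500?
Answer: 68/4499 ≈ 0.015114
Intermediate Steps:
G = -4500 (G = 3*(-1500) = -4500)
c = -20 (c = -2 - 18 = -20)
R(p) = -5 + p
V = -48 (V = (-5 - 11)*3 = -16*3 = -48)
f(s, Y) = 1
(V + S(c))/(f(63, -23) + G) = (-48 - 20)/(1 - 4500) = -68/(-4499) = -68*(-1/4499) = 68/4499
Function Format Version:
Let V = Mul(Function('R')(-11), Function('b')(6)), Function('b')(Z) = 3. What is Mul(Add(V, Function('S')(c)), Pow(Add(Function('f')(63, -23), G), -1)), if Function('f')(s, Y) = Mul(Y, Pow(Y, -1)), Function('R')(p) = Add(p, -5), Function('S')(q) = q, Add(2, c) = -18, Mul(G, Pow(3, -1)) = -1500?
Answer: Rational(68, 4499) ≈ 0.015114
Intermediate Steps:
G = -4500 (G = Mul(3, -1500) = -4500)
c = -20 (c = Add(-2, -18) = -20)
Function('R')(p) = Add(-5, p)
V = -48 (V = Mul(Add(-5, -11), 3) = Mul(-16, 3) = -48)
Function('f')(s, Y) = 1
Mul(Add(V, Function('S')(c)), Pow(Add(Function('f')(63, -23), G), -1)) = Mul(Add(-48, -20), Pow(Add(1, -4500), -1)) = Mul(-68, Pow(-4499, -1)) = Mul(-68, Rational(-1, 4499)) = Rational(68, 4499)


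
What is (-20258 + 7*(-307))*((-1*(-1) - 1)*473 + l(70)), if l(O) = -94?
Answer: 2106258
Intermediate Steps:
(-20258 + 7*(-307))*((-1*(-1) - 1)*473 + l(70)) = (-20258 + 7*(-307))*((-1*(-1) - 1)*473 - 94) = (-20258 - 2149)*((1 - 1)*473 - 94) = -22407*(0*473 - 94) = -22407*(0 - 94) = -22407*(-94) = 2106258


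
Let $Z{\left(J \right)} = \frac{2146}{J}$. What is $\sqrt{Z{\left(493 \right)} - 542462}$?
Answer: $\frac{2 i \sqrt{39192565}}{17} \approx 736.52 i$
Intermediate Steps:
$\sqrt{Z{\left(493 \right)} - 542462} = \sqrt{\frac{2146}{493} - 542462} = \sqrt{2146 \cdot \frac{1}{493} - 542462} = \sqrt{\frac{74}{17} - 542462} = \sqrt{- \frac{9221780}{17}} = \frac{2 i \sqrt{39192565}}{17}$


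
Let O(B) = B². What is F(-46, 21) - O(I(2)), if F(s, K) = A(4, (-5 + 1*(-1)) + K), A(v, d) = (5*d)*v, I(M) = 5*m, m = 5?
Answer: -325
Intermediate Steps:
I(M) = 25 (I(M) = 5*5 = 25)
A(v, d) = 5*d*v
F(s, K) = -120 + 20*K (F(s, K) = 5*((-5 + 1*(-1)) + K)*4 = 5*((-5 - 1) + K)*4 = 5*(-6 + K)*4 = -120 + 20*K)
F(-46, 21) - O(I(2)) = (-120 + 20*21) - 1*25² = (-120 + 420) - 1*625 = 300 - 625 = -325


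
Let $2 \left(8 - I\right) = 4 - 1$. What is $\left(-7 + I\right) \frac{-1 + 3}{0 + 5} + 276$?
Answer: $\frac{1379}{5} \approx 275.8$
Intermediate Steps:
$I = \frac{13}{2}$ ($I = 8 - \frac{4 - 1}{2} = 8 - \frac{3}{2} = \frac{13}{2} \approx 6.5$)
$\left(-7 + I\right) \frac{-1 + 3}{0 + 5} + 276 = \left(-7 + \frac{13}{2}\right) \frac{-1 + 3}{0 + 5} + 276 = - \frac{2 \cdot \frac{1}{5}}{2} + 276 = \left(- \frac{1}{2}\right) \frac{2}{5} + 276 = - \frac{1}{5} + 276 = \frac{1379}{5}$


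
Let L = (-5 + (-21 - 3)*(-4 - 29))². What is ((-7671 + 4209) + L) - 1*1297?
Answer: 614610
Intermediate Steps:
L = 619369 (L = (-5 - 24*(-33))² = (-5 + 792)² = 787² = 619369)
((-7671 + 4209) + L) - 1*1297 = ((-7671 + 4209) + 619369) - 1*1297 = (-3462 + 619369) - 1297 = 615907 - 1297 = 614610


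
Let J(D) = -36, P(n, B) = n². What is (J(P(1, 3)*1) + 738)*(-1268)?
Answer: -890136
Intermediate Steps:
(J(P(1, 3)*1) + 738)*(-1268) = (-36 + 738)*(-1268) = 702*(-1268) = -890136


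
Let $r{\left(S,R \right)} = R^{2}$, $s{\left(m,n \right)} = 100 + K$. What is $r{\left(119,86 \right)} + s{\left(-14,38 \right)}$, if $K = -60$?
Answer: $7436$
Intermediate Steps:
$s{\left(m,n \right)} = 40$ ($s{\left(m,n \right)} = 100 - 60 = 40$)
$r{\left(119,86 \right)} + s{\left(-14,38 \right)} = 86^{2} + 40 = 7396 + 40 = 7436$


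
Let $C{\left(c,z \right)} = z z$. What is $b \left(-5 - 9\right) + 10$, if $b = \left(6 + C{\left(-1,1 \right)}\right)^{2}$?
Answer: $-676$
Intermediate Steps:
$C{\left(c,z \right)} = z^{2}$
$b = 49$ ($b = \left(6 + 1^{2}\right)^{2} = \left(6 + 1\right)^{2} = 7^{2} = 49$)
$b \left(-5 - 9\right) + 10 = 49 \left(-5 - 9\right) + 10 = 49 \left(-14\right) + 10 = -686 + 10 = -676$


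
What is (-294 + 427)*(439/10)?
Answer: 58387/10 ≈ 5838.7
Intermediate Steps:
(-294 + 427)*(439/10) = 133*(439*(⅒)) = 133*(439/10) = 58387/10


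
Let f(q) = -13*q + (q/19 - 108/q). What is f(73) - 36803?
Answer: -52358747/1387 ≈ -37750.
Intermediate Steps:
f(q) = -108/q - 246*q/19 (f(q) = -13*q + (q*(1/19) - 108/q) = -13*q + (q/19 - 108/q) = -13*q + (-108/q + q/19) = -108/q - 246*q/19)
f(73) - 36803 = (-108/73 - 246/19*73) - 36803 = (-108*1/73 - 17958/19) - 36803 = (-108/73 - 17958/19) - 36803 = -1312986/1387 - 36803 = -52358747/1387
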